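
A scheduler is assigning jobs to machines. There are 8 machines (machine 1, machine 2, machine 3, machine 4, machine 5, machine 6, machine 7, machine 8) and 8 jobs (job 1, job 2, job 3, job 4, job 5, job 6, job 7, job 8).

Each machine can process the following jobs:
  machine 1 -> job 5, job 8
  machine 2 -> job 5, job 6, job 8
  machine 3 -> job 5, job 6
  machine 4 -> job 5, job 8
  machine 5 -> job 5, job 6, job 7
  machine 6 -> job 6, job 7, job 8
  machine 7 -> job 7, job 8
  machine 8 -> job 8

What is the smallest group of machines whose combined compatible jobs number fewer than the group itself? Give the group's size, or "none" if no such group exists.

3

Take S = {machine 1, machine 4, machine 8}. Its neighbourhood is {job 5, job 8}, so |N(S)| = 2 < |S| = 3.
Every subset of size less than 3 has at least as many neighbours as members, so 3 is the minimum.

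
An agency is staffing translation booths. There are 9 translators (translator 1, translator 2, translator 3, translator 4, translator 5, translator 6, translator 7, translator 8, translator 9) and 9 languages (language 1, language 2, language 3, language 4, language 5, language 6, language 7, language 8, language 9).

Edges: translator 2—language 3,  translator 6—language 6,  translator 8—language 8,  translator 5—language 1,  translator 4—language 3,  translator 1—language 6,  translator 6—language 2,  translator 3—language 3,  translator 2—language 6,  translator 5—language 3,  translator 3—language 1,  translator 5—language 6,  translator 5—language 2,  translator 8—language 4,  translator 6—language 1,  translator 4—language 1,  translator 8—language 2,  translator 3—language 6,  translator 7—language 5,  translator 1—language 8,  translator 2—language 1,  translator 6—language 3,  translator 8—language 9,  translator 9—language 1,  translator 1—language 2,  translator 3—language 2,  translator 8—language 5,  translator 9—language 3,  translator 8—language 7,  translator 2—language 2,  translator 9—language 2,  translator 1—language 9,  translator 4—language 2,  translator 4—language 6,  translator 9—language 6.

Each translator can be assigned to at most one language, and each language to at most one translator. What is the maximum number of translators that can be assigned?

7

One maximum matching: translator 1-language 9, translator 2-language 3, translator 3-language 1, translator 4-language 2, translator 5-language 6, translator 7-language 5, translator 8-language 8.
The set {translator 2, translator 3, translator 4, translator 5, translator 6, translator 9} has only 4 neighbours ({language 1, language 2, language 3, language 6}), so by Hall's theorem at most 7 of the 9 translators can be matched.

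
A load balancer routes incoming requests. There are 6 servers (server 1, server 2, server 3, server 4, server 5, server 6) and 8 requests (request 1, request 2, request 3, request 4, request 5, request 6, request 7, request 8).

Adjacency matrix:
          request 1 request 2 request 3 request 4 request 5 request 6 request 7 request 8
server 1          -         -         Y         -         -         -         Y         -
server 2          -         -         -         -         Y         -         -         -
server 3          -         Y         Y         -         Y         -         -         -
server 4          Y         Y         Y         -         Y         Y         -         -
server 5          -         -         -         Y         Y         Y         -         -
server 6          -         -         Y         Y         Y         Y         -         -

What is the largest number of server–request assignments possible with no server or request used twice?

6

One maximum matching: server 1–request 7, server 2–request 5, server 3–request 3, server 4–request 2, server 5–request 4, server 6–request 6.
All 6 servers are matched, so no larger matching exists.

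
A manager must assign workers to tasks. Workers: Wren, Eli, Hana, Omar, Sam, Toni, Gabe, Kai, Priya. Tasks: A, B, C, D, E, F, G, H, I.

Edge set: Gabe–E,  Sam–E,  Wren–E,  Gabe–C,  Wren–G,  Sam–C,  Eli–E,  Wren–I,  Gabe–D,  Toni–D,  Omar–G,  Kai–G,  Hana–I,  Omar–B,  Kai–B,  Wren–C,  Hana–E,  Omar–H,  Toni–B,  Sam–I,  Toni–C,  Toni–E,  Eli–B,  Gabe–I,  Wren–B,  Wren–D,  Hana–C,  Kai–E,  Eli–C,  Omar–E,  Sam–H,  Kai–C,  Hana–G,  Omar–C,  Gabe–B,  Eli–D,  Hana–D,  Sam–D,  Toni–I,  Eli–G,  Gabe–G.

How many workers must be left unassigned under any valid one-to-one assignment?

One maximum matching: Wren→D, Eli→C, Hana→I, Omar→E, Sam→H, Toni→B, Gabe→G.
The set {Wren, Eli, Hana, Omar, Sam, Toni, Gabe, Kai, Priya} has only 7 neighbours ({B, C, D, E, G, H, I}), so by Hall's theorem at most 7 of the 9 workers can be matched.
That matches 7 of the 9, leaving 2 unmatched; no matching can do better.

2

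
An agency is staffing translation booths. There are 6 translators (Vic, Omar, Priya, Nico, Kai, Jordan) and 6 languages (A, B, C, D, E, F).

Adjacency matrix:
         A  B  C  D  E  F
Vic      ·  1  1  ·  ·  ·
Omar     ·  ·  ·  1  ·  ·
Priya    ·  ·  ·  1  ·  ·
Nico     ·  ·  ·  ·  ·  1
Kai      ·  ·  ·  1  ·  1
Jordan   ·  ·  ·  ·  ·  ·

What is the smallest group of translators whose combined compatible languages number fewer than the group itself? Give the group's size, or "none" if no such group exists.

1

Take S = {Jordan}. Its neighbourhood is {}, so |N(S)| = 0 < |S| = 1.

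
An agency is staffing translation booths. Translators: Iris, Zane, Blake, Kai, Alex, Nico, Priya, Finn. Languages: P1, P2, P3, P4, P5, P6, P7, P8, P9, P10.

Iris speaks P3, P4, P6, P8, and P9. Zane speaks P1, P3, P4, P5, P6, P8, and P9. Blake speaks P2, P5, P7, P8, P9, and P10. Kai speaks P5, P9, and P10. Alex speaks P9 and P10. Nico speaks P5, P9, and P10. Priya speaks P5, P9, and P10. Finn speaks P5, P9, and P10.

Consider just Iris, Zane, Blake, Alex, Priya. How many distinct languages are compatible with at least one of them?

10

The union of neighbours of {Iris, Zane, Blake, Alex, Priya} is {P1, P2, P3, P4, P5, P6, P7, P8, P9, P10}, which has 10 elements.
Since |N(S)| = 10 ≥ |S| = 5, Hall's condition holds for this subset.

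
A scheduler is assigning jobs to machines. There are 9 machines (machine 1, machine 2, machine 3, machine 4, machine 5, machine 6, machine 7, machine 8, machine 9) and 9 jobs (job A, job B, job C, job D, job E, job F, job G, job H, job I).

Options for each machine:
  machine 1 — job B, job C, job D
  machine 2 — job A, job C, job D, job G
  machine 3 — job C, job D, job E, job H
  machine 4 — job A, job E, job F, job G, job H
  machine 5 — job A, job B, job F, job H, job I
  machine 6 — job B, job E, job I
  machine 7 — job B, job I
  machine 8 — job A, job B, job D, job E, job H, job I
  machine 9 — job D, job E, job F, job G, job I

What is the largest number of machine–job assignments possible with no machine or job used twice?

9

A valid assignment of size 9: machine 1–job C, machine 2–job G, machine 3–job D, machine 4–job H, machine 5–job A, machine 6–job E, machine 7–job I, machine 8–job B, machine 9–job F.
All 9 machines are matched, so no larger matching exists.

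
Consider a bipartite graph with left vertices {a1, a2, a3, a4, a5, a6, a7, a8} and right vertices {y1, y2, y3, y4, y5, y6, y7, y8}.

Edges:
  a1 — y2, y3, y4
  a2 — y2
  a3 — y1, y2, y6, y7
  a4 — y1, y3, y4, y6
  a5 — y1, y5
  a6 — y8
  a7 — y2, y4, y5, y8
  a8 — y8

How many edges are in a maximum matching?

7

A valid assignment of size 7: a1–y4, a2–y2, a3–y7, a4–y3, a5–y1, a6–y8, a7–y5.
The set {a6, a8} has only 1 neighbour ({y8}), so by Hall's theorem at most 7 of the 8 left vertices can be matched.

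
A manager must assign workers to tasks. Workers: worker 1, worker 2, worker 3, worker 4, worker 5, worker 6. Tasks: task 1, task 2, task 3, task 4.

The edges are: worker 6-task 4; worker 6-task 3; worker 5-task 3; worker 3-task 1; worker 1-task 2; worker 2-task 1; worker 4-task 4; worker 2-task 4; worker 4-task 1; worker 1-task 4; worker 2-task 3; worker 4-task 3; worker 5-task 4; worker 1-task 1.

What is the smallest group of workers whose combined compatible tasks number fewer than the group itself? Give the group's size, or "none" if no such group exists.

4

Take S = {worker 2, worker 3, worker 4, worker 5}. Its neighbourhood is {task 1, task 3, task 4}, so |N(S)| = 3 < |S| = 4.
Every subset of size less than 4 has at least as many neighbours as members, so 4 is the minimum.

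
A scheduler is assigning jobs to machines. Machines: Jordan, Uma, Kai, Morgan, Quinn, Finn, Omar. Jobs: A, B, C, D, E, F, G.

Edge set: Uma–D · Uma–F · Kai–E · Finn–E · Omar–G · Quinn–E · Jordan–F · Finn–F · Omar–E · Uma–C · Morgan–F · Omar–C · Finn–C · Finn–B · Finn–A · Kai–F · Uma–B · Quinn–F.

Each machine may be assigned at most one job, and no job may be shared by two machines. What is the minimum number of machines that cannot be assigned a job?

2

One maximum matching: Jordan–F, Uma–B, Kai–E, Finn–A, Omar–C.
The set {Jordan, Kai, Morgan, Quinn} has only 2 neighbours ({E, F}), so by Hall's theorem at most 5 of the 7 machines can be matched.
That matches 5 of the 7, leaving 2 unmatched; no matching can do better.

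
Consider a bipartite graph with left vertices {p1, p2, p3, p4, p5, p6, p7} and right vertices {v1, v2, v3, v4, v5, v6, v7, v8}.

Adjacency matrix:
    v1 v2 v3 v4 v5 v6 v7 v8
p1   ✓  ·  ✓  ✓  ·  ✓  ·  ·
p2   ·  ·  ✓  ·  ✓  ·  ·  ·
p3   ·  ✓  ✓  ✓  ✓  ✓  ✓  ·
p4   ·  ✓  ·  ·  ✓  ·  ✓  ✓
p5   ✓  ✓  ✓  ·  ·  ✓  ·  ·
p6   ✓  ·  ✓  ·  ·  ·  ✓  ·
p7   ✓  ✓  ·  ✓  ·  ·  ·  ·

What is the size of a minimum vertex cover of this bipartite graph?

7

The 7 edges p1–v4, p2–v5, p3–v3, p4–v7, p5–v6, p6–v1, p7–v2 form a matching, so any vertex cover needs at least 7 vertices (one per matched edge).
Conversely {p1, p2, p3, p4, p5, p6, p7} meets every edge and has exactly 7 vertices, so 7 is optimal.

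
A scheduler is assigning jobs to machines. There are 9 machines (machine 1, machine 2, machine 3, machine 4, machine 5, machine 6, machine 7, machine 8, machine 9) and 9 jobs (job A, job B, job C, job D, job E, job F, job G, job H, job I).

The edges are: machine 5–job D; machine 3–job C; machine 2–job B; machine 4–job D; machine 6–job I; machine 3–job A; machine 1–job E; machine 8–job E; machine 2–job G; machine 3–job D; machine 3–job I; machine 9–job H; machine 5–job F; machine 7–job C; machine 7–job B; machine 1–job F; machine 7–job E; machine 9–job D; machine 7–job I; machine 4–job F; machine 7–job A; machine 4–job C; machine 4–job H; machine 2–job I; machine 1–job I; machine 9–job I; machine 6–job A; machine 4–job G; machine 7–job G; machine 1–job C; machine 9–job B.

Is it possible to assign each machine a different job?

Yes

A valid assignment of size 9: machine 1→job I, machine 2→job G, machine 3→job C, machine 4→job F, machine 5→job D, machine 6→job A, machine 7→job B, machine 8→job E, machine 9→job H.
All 9 machines are covered.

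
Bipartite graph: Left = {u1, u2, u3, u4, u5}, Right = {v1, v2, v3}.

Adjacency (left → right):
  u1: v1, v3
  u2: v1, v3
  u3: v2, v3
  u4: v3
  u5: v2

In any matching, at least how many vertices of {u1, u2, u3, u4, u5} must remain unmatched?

For example, pair u1–v3, u2–v1, u3–v2.
The set {u1, u2, u3, u4, u5} has only 3 neighbours ({v1, v2, v3}), so by Hall's theorem at most 3 of the 5 left vertices can be matched.
That matches 3 of the 5, leaving 2 unmatched; no matching can do better.

2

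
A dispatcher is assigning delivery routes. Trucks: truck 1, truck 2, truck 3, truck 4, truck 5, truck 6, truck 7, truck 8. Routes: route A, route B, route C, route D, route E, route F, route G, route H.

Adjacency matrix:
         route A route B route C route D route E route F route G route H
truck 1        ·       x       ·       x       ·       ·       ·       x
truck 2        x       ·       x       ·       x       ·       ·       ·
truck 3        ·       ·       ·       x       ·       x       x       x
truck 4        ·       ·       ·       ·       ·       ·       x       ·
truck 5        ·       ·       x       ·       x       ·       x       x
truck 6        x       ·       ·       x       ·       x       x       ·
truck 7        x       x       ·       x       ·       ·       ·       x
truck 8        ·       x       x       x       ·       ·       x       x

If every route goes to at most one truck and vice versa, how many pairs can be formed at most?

8

A valid assignment of size 8: truck 1–route D, truck 2–route C, truck 3–route F, truck 4–route G, truck 5–route E, truck 6–route A, truck 7–route B, truck 8–route H.
This saturates every truck, so 8 is the maximum.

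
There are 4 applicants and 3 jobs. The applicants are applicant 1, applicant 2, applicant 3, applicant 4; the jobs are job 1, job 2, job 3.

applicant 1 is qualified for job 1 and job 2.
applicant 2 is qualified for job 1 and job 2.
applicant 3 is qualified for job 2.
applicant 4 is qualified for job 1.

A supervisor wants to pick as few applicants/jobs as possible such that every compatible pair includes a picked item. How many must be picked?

A maximum matching has 2 edges (e.g. applicant 1–job 1, applicant 2–job 2).
By König's theorem the minimum vertex cover has the same size. One such cover is {job 1, job 2}.

2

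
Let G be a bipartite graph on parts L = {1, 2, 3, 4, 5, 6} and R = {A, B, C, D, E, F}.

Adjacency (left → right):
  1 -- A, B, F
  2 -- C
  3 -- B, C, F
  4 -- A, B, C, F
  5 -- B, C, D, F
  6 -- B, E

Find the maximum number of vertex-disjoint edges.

6

For example, pair 1–A, 2–C, 3–F, 4–B, 5–D, 6–E.
This saturates every left vertex, so 6 is the maximum.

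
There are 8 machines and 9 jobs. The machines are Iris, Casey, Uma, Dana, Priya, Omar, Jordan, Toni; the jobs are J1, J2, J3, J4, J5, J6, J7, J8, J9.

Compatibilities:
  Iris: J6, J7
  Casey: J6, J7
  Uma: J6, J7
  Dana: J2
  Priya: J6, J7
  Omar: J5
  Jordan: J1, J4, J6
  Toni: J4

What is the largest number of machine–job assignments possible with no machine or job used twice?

One maximum matching: Iris-J7, Casey-J6, Dana-J2, Omar-J5, Jordan-J1, Toni-J4.
The set {Iris, Casey, Uma, Priya} has only 2 neighbours ({J6, J7}), so by Hall's theorem at most 6 of the 8 machines can be matched.

6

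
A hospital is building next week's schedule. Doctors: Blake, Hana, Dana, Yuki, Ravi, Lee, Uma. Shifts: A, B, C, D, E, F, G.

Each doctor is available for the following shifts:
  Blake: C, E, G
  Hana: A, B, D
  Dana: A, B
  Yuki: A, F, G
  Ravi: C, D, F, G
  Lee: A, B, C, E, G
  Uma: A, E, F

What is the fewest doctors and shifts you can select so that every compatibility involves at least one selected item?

A maximum matching has 7 edges (e.g. Blake–C, Hana–D, Dana–B, Yuki–G, Ravi–F, Lee–A, Uma–E).
By König's theorem the minimum vertex cover has the same size. One such cover is {Blake, Hana, Dana, Yuki, Ravi, Lee, Uma}.

7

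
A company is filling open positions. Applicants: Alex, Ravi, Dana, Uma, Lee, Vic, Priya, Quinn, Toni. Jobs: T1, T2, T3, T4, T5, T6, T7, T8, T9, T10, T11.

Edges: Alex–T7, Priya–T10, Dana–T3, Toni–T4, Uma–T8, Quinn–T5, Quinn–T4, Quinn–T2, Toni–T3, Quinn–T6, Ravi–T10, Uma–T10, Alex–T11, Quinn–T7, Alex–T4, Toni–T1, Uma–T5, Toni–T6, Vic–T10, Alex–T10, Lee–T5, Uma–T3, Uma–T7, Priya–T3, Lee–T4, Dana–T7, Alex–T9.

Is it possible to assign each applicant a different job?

No

The set {Ravi, Vic} has only 1 neighbour ({T10}), so by Hall's theorem at most 8 of the 9 applicants can be matched.
Hence no matching covers every applicant.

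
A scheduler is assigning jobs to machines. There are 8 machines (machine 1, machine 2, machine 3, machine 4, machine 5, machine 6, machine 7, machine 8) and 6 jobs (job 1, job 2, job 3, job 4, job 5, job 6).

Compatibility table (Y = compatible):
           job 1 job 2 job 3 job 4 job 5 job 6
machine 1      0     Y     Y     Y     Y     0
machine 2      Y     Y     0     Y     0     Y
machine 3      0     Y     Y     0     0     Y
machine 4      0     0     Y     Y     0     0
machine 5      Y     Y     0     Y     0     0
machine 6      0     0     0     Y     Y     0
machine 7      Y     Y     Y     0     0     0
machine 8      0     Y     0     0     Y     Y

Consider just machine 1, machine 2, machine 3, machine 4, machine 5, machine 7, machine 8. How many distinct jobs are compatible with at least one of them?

The union of neighbours of {machine 1, machine 2, machine 3, machine 4, machine 5, machine 7, machine 8} is {job 1, job 2, job 3, job 4, job 5, job 6}, which has 6 elements.
Since |N(S)| = 6 < |S| = 7, Hall's condition fails for this subset.

6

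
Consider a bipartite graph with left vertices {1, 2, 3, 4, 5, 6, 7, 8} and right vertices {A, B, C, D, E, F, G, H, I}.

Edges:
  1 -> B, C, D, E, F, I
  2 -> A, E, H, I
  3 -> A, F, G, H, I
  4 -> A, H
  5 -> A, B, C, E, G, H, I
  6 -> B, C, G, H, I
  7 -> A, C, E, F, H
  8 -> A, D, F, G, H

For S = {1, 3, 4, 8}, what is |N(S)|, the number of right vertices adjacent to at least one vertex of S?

The union of neighbours of {1, 3, 4, 8} is {A, B, C, D, E, F, G, H, I}, which has 9 elements.
Since |N(S)| = 9 ≥ |S| = 4, Hall's condition holds for this subset.

9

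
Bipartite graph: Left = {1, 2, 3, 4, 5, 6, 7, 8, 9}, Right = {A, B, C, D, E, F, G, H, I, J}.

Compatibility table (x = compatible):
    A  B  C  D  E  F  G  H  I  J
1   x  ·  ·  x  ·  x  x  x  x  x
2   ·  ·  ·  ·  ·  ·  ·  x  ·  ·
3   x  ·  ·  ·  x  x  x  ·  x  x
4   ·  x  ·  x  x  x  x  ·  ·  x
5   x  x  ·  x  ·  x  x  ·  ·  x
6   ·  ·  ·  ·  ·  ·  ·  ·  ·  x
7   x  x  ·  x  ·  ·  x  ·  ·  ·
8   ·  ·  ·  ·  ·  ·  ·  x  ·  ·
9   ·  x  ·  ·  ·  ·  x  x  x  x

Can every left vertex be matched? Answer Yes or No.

No

The set {2, 8} has only 1 neighbour ({H}), so by Hall's theorem at most 8 of the 9 left vertices can be matched.
Hence no matching covers every left vertex.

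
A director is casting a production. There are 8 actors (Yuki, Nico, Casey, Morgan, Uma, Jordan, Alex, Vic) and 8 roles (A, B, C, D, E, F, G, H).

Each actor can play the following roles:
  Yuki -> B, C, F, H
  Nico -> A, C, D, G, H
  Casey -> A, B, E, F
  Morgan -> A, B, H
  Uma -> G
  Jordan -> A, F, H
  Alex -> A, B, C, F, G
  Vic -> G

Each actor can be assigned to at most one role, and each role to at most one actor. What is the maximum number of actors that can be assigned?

7

A valid assignment of size 7: Yuki-C, Nico-H, Casey-E, Morgan-B, Uma-G, Jordan-F, Alex-A.
The set {Uma, Vic} has only 1 neighbour ({G}), so by Hall's theorem at most 7 of the 8 actors can be matched.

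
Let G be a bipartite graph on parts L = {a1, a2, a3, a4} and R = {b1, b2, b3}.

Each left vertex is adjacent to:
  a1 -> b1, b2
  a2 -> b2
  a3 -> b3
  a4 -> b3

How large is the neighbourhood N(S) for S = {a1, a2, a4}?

3

The union of neighbours of {a1, a2, a4} is {b1, b2, b3}, which has 3 elements.
Since |N(S)| = 3 ≥ |S| = 3, Hall's condition holds for this subset.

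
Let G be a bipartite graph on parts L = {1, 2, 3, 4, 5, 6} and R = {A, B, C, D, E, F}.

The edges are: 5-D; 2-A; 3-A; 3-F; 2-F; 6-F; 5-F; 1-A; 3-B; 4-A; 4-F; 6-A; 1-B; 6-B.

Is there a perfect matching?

The set {1, 2, 3, 4, 6} has only 3 neighbours ({A, B, F}), so by Hall's theorem at most 4 of the 6 left vertices can be matched.
Hence no matching covers every left vertex.

No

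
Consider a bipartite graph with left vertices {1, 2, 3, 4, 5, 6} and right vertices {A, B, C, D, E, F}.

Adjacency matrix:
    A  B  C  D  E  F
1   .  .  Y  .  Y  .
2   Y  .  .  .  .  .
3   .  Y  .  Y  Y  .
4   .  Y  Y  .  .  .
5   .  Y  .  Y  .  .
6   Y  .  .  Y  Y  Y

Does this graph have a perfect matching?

One maximum matching: 1→E, 2→A, 3→D, 4→C, 5→B, 6→F.
Every left vertex is matched, so this is a perfect matching.

Yes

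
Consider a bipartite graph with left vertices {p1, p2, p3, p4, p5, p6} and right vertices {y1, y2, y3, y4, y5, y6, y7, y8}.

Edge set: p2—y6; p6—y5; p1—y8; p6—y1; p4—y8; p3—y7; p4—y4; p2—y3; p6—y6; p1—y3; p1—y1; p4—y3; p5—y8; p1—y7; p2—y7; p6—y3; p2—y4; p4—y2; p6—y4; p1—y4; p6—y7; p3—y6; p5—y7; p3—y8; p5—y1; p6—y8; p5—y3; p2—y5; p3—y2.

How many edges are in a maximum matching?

6

For example, pair p1→y4, p2→y7, p3→y8, p4→y3, p5→y1, p6→y6.
This saturates every left vertex, so 6 is the maximum.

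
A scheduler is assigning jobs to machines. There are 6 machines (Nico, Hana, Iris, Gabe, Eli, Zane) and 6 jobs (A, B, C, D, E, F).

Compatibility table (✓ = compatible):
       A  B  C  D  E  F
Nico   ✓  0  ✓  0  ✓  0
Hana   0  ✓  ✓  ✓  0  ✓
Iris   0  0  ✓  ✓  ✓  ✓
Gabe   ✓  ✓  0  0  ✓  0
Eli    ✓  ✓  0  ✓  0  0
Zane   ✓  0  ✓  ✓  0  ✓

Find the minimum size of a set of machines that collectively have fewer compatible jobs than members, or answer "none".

none

A matching saturating every machine exists, for instance Nico→A, Hana→B, Iris→C, Gabe→E, Eli→D, Zane→F.
By Hall's marriage theorem, this means |N(S)| ≥ |S| for every subset S, so no violating subset exists.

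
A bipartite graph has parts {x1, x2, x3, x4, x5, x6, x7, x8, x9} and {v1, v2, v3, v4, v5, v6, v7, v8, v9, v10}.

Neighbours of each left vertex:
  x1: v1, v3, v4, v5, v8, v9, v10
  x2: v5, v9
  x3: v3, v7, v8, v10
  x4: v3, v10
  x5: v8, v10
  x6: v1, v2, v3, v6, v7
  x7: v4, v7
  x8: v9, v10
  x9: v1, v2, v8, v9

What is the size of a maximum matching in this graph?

A valid assignment of size 9: x1–v1, x2–v5, x3–v7, x4–v10, x5–v8, x6–v3, x7–v4, x8–v9, x9–v2.
All 9 left vertices are matched, so no larger matching exists.

9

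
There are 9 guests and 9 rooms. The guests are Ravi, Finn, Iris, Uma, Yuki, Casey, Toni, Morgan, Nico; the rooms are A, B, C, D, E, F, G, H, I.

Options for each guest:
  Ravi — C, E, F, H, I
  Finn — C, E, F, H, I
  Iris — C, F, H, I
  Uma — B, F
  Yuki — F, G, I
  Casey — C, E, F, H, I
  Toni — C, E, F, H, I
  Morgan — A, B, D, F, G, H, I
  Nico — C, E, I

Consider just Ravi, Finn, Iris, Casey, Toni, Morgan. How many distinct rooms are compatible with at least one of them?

9

The union of neighbours of {Ravi, Finn, Iris, Casey, Toni, Morgan} is {A, B, C, D, E, F, G, H, I}, which has 9 elements.
Since |N(S)| = 9 ≥ |S| = 6, Hall's condition holds for this subset.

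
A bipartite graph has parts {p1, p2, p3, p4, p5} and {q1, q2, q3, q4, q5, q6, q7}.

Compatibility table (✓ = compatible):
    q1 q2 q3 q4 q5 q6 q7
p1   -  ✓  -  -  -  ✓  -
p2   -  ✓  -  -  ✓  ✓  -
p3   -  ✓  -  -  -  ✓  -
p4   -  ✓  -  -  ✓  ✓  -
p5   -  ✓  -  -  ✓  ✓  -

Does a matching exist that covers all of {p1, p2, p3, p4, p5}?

No

The set {p1, p2, p3, p4, p5} has only 3 neighbours ({q2, q5, q6}), so by Hall's theorem at most 3 of the 5 left vertices can be matched.
Hence no matching covers every left vertex.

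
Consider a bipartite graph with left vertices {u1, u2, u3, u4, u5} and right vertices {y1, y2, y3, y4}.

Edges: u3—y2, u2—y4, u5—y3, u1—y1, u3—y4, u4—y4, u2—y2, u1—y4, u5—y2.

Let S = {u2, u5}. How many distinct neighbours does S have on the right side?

3

The union of neighbours of {u2, u5} is {y2, y3, y4}, which has 3 elements.
Since |N(S)| = 3 ≥ |S| = 2, Hall's condition holds for this subset.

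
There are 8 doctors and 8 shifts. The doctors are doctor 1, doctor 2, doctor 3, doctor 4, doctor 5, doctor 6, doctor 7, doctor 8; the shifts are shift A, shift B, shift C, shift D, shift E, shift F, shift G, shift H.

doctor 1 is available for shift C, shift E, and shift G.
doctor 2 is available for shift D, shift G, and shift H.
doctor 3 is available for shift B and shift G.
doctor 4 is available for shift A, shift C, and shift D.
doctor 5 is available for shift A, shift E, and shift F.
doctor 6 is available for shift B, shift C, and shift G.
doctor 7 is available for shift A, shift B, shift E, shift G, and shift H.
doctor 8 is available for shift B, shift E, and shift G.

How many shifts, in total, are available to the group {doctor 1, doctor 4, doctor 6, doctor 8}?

The union of neighbours of {doctor 1, doctor 4, doctor 6, doctor 8} is {shift A, shift B, shift C, shift D, shift E, shift G}, which has 6 elements.
Since |N(S)| = 6 ≥ |S| = 4, Hall's condition holds for this subset.

6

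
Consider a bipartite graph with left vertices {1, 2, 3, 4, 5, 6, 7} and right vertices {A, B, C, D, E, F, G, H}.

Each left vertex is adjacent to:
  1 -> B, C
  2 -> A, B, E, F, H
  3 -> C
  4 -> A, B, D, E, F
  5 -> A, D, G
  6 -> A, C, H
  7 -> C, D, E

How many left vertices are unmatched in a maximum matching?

One maximum matching: 1→B, 2→A, 3→C, 4→F, 5→G, 6→H, 7→E.
All 7 left vertices are matched, so no larger matching exists.
That matches 7 of the 7, leaving 0 unmatched; no matching can do better.

0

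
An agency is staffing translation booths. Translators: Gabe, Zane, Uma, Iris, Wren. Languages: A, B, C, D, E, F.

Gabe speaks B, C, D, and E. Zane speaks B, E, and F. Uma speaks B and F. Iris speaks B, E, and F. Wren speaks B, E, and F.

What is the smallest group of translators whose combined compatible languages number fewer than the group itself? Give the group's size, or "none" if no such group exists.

Take S = {Zane, Uma, Iris, Wren}. Its neighbourhood is {B, E, F}, so |N(S)| = 3 < |S| = 4.
Every subset of size less than 4 has at least as many neighbours as members, so 4 is the minimum.

4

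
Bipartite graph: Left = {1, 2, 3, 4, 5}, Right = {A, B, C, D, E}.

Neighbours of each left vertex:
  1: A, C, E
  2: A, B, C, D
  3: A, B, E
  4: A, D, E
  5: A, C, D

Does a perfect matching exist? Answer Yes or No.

Yes

For example, pair 1→E, 2→B, 3→A, 4→D, 5→C.
All 5 left vertices are covered.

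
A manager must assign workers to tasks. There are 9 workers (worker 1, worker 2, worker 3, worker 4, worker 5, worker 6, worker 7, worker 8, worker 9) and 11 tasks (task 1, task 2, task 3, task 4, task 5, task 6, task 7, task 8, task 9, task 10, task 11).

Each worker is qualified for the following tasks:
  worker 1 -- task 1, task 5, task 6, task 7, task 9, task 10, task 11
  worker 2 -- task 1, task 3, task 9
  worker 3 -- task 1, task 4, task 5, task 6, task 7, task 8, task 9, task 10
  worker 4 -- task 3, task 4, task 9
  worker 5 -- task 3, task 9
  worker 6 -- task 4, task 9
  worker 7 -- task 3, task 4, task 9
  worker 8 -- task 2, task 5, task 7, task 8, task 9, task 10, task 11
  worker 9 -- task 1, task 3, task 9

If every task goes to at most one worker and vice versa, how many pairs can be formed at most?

A valid assignment of size 7: worker 1→task 11, worker 2→task 1, worker 3→task 10, worker 4→task 4, worker 5→task 3, worker 6→task 9, worker 8→task 8.
The set {worker 2, worker 4, worker 5, worker 6, worker 7, worker 9} has only 4 neighbours ({task 1, task 3, task 4, task 9}), so by Hall's theorem at most 7 of the 9 workers can be matched.

7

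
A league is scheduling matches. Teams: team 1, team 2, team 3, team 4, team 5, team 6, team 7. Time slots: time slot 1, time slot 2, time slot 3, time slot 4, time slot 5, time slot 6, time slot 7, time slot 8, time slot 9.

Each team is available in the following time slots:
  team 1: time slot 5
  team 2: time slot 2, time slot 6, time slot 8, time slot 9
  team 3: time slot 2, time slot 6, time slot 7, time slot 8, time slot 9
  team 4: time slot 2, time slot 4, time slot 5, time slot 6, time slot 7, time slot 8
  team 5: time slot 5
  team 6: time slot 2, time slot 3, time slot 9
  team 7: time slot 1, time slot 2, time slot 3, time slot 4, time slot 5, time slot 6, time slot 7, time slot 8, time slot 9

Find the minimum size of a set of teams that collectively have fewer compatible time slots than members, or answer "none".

Take S = {team 1, team 5}. Its neighbourhood is {time slot 5}, so |N(S)| = 1 < |S| = 2.
No single vertex violates Hall's condition since each has at least one neighbour, so 2 is the minimum.

2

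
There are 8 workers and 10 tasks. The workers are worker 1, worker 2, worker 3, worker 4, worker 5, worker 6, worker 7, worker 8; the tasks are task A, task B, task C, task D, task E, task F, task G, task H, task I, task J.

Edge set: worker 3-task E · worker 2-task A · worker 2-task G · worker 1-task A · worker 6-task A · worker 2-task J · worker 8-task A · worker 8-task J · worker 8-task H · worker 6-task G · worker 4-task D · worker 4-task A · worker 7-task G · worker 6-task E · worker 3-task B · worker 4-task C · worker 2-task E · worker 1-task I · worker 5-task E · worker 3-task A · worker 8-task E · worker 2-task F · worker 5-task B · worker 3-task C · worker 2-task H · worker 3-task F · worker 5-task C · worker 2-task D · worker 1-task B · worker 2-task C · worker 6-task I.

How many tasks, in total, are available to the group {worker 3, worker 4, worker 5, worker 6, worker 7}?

The union of neighbours of {worker 3, worker 4, worker 5, worker 6, worker 7} is {task A, task B, task C, task D, task E, task F, task G, task I}, which has 8 elements.
Since |N(S)| = 8 ≥ |S| = 5, Hall's condition holds for this subset.

8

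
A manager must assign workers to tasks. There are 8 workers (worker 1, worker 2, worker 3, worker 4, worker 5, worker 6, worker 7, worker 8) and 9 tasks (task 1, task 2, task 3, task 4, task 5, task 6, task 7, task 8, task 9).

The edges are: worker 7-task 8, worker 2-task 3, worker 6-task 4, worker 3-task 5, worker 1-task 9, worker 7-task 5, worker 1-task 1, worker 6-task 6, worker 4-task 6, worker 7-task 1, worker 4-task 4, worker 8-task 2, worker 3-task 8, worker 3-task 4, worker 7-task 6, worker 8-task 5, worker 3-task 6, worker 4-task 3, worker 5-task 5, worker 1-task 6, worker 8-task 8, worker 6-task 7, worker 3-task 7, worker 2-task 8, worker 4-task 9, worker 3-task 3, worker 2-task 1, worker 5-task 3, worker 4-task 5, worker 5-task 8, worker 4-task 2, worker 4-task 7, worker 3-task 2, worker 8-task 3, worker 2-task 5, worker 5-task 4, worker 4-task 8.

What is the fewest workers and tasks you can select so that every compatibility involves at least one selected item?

8

{worker 1, worker 2, worker 3, worker 4, worker 5, worker 6, worker 7, worker 8} is a vertex cover of size 8: every edge has an endpoint in this set.
No smaller cover exists because worker 1–task 9, worker 2–task 1, worker 3–task 4, worker 4–task 7, worker 5–task 5, worker 6–task 6, worker 7–task 8, worker 8–task 2 is a matching of size 8, and a cover must include an endpoint of each of these disjoint edges (König's theorem).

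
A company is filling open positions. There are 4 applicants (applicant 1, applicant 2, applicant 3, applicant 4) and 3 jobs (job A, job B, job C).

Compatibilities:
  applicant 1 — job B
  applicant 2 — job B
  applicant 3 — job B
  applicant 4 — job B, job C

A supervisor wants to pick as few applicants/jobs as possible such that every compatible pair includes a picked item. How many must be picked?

{applicant 4, job B} is a vertex cover of size 2: every edge has an endpoint in this set.
No smaller cover exists because applicant 1–job B, applicant 4–job C is a matching of size 2, and a cover must include an endpoint of each of these disjoint edges (König's theorem).

2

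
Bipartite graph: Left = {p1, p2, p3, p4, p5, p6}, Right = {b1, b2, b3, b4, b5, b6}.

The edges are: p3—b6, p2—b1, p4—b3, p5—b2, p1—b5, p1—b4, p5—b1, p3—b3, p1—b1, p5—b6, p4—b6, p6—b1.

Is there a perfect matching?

No

The set {p2, p6} has only 1 neighbour ({b1}), so by Hall's theorem at most 5 of the 6 left vertices can be matched.
Hence no matching covers every left vertex.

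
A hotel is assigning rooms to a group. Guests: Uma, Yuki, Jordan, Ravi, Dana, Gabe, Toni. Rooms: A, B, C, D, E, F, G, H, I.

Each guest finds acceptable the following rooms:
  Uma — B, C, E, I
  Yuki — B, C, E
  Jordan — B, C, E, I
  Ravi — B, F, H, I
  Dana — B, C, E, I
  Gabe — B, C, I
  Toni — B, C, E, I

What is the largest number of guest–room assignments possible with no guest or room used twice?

5

A valid assignment of size 5: Uma–I, Yuki–C, Jordan–E, Ravi–F, Dana–B.
The set {Uma, Yuki, Jordan, Dana, Gabe, Toni} has only 4 neighbours ({B, C, E, I}), so by Hall's theorem at most 5 of the 7 guests can be matched.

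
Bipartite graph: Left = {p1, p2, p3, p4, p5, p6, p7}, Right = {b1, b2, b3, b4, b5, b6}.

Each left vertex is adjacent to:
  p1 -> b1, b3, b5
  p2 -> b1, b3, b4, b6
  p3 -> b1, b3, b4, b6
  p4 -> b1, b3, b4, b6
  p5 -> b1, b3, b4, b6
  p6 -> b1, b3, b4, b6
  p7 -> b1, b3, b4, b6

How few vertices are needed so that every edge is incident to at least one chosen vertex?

The 5 edges p1–b5, p2–b1, p3–b4, p4–b6, p5–b3 form a matching, so any vertex cover needs at least 5 vertices (one per matched edge).
Conversely {p1, b1, b3, b4, b6} meets every edge and has exactly 5 vertices, so 5 is optimal.

5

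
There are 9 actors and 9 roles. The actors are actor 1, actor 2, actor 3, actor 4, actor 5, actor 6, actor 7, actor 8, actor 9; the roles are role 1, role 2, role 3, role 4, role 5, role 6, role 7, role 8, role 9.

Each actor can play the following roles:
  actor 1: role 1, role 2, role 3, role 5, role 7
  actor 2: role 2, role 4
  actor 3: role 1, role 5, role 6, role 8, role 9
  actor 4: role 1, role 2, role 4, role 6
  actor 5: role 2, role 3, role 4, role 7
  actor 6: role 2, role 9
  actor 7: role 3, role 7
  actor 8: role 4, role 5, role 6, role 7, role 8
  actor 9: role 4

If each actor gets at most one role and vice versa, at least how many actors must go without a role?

For example, pair actor 1–role 5, actor 2–role 2, actor 3–role 1, actor 4–role 6, actor 5–role 3, actor 6–role 9, actor 7–role 7, actor 8–role 8, actor 9–role 4.
This saturates every actor, so 9 is the maximum.
That matches 9 of the 9, leaving 0 unmatched; no matching can do better.

0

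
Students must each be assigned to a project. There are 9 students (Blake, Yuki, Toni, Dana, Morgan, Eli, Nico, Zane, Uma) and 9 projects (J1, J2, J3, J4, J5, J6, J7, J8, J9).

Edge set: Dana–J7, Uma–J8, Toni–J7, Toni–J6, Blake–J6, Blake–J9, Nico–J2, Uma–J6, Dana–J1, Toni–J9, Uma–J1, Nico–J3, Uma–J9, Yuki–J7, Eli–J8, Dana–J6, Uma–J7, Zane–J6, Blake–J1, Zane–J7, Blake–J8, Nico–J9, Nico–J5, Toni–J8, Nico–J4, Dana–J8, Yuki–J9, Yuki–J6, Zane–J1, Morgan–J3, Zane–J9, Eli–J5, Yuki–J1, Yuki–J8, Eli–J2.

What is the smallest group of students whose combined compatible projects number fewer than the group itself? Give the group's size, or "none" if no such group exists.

6

Take S = {Blake, Yuki, Toni, Dana, Zane, Uma}. Its neighbourhood is {J1, J6, J7, J8, J9}, so |N(S)| = 5 < |S| = 6.
Every subset of size less than 6 has at least as many neighbours as members, so 6 is the minimum.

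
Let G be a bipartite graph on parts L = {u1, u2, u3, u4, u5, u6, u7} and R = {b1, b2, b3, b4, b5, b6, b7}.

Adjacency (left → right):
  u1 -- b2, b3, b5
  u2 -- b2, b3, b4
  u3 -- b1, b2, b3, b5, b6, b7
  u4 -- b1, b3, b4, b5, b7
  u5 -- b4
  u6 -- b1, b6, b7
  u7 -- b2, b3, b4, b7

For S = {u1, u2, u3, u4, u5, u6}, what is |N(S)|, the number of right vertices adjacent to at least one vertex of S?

The union of neighbours of {u1, u2, u3, u4, u5, u6} is {b1, b2, b3, b4, b5, b6, b7}, which has 7 elements.
Since |N(S)| = 7 ≥ |S| = 6, Hall's condition holds for this subset.

7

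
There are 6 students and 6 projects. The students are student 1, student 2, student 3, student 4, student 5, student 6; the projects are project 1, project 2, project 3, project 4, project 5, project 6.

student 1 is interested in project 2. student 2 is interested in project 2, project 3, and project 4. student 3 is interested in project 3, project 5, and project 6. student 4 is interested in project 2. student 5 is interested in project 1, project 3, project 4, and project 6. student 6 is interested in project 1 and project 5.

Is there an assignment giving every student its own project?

The set {student 1, student 4} has only 1 neighbour ({project 2}), so by Hall's theorem at most 5 of the 6 students can be matched.
Hence no matching covers every student.

No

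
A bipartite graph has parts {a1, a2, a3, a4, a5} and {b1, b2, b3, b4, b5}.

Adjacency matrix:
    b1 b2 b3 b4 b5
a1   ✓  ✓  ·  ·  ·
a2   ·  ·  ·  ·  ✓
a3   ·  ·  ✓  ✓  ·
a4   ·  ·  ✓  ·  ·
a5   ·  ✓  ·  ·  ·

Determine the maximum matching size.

5

A valid assignment of size 5: a1→b1, a2→b5, a3→b4, a4→b3, a5→b2.
All 5 left vertices are matched, so no larger matching exists.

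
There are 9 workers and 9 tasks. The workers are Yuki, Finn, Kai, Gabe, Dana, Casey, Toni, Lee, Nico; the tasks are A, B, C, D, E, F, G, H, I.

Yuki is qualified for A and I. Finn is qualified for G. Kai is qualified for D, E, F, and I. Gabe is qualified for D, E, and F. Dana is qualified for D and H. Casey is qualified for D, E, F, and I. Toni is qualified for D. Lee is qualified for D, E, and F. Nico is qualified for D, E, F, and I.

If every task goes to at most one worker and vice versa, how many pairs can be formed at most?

One maximum matching: Yuki→A, Finn→G, Kai→E, Gabe→F, Dana→H, Casey→I, Toni→D.
The set {Kai, Gabe, Casey, Toni, Lee, Nico} has only 4 neighbours ({D, E, F, I}), so by Hall's theorem at most 7 of the 9 workers can be matched.

7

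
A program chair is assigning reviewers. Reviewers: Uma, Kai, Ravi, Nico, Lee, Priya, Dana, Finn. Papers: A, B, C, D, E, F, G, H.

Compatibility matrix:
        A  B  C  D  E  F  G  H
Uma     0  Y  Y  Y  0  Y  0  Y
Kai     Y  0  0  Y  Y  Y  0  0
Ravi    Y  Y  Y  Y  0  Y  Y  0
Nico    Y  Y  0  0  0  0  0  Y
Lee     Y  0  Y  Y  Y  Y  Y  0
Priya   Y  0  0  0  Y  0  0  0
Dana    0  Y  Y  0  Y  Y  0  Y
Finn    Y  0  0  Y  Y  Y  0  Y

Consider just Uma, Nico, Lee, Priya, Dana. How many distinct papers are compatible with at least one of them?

8

The union of neighbours of {Uma, Nico, Lee, Priya, Dana} is {A, B, C, D, E, F, G, H}, which has 8 elements.
Since |N(S)| = 8 ≥ |S| = 5, Hall's condition holds for this subset.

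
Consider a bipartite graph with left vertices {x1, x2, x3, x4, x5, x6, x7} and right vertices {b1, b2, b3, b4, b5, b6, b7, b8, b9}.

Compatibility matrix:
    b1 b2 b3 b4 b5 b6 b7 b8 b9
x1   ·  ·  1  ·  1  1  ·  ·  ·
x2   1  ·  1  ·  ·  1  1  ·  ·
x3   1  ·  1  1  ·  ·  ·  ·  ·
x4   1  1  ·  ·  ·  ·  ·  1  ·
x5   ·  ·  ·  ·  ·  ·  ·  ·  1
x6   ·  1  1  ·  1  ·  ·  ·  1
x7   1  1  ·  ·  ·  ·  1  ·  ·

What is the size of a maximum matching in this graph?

A valid assignment of size 7: x1→b5, x2→b6, x3→b4, x4→b8, x5→b9, x6→b3, x7→b7.
All 7 left vertices are matched, so no larger matching exists.

7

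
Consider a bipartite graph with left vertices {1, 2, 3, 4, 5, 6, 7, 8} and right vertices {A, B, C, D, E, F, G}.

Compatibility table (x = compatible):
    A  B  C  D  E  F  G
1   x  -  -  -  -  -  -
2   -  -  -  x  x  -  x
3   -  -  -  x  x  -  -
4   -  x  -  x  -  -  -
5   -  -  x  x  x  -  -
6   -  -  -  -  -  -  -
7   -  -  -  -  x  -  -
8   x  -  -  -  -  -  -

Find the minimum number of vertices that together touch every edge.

6

The 6 edges 1–A, 2–G, 3–D, 4–B, 5–C, 7–E form a matching, so any vertex cover needs at least 6 vertices (one per matched edge).
Conversely {2, 3, 4, 5, 7, A} meets every edge and has exactly 6 vertices, so 6 is optimal.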